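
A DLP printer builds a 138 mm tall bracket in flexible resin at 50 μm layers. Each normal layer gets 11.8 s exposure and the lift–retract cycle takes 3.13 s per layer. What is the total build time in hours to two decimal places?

Layer count = ceil(138 / 0.05) = 2760.
Each layer takes: 11.8 + 3.13 → 14.93 s.
Total = 2760 × 14.93 = 41206.8 s = 11.45 hours.

11.45 hours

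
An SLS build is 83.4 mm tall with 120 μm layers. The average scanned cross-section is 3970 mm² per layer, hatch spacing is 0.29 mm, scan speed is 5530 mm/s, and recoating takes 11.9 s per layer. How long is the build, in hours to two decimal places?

2.78 hours

Number of layers: 83.4 / 0.12 → 695 (rounded up).
Per-layer scan distance: 3970 / 0.29 → 13689.7 mm.
Scan time per layer = 13689.7 / 5530 = 2.4755 s.
Per-layer time: 2.4755 + 11.9 → 14.3755 s.
Total: 695 × 14.3755 s = 9990.9725 s → 2.78 hours.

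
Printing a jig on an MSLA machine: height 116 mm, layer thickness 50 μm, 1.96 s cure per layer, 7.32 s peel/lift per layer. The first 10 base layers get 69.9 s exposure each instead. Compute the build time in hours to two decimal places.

Number of layers: 116 / 0.05 → 2320 (rounded up).
Base layers = 10 × (69.9 + 7.32) = 772.2 s.
Remaining layers = 2310 × (1.96 + 7.32), so 21436.8 s.
Sum: 772.2 + 21436.8 = 22209 s → 6.17 hours.

6.17 hours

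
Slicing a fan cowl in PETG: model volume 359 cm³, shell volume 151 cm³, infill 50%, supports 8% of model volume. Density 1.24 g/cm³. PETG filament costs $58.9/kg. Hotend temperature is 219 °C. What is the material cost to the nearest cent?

$20.72

Volume inside the shell: 359 − 151 → 208 cm³.
Deposited infill = 0.50 × 208 = 104 cm³.
Support: 0.08 × 359 → 28.72 cm³.
Total extruded = 151 + 104 + 28.72, so 283.72 cm³.
Mass: 283.72 × 1.24 → 351.8128 g.
At $58.9/kg: 351.8128/1000 × 58.9 = $20.72.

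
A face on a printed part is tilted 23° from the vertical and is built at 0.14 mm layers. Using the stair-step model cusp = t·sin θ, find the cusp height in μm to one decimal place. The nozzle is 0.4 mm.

54.7 μm

Cusp = layer height × sin(23°) = 0.14 × 0.3907 = 0.054698 mm = 54.7 μm.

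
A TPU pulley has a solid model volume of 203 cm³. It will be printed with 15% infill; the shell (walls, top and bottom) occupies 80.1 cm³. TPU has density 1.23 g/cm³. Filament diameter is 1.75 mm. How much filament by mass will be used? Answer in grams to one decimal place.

Volume inside the shell: 203 − 80.1 → 122.9 cm³.
Infill deposited: 0.15 × 122.9 → 18.435 cm³.
Total printed volume: 80.1 + 18.435 → 98.535 cm³.
Mass = 98.535 × 1.23 = 121.19805 g.

121.2 g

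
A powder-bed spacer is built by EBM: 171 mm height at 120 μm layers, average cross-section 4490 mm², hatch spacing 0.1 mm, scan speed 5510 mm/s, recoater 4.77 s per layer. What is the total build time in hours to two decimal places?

5.11 hours

Layer count = ceil(171 / 0.12) = 1425.
Hatch length per layer = 4490 / 0.1, so 44900 mm.
Per-layer scan time = 44900 / 5510 = 8.1488 s.
Layer cycle = 8.1488 + 4.77 = 12.9188 s.
Build time = 1425 × 12.9188 = 18409.29 s = 5.11 hours.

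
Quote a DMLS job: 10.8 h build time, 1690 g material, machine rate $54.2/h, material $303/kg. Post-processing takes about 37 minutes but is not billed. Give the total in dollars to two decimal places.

Machine cost = 54.2 × 10.8 = $585.36.
Material charge = 303 × 1690/1000 = $512.07.
Job cost: 585.36 + 512.07 = $1097.43.

$1097.43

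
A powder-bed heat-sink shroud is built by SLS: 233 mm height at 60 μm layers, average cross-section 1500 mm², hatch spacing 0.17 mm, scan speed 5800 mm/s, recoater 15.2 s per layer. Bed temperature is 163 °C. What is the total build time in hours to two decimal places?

Number of layers: 233 / 0.06 → 3884 (rounded up).
Scan path per layer: 1500 / 0.17 → 8823.5 mm.
Scan time per layer: 8823.5 / 5800 → 1.5213 s.
Time per layer = 1.5213 + 15.2, so 16.7213 s.
Total: 3884 × 16.7213 s = 64945.5292 s → 18.04 hours.

18.04 hours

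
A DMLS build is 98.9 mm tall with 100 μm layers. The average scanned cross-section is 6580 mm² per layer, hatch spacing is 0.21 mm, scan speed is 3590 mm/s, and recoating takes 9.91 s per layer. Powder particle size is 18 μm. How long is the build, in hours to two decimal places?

5.12 hours

Number of layers: 98.9 / 0.1 → 989 (rounded up).
Hatch length per layer: 6580 / 0.21 → 31333.3 mm.
Per-layer scan time = 31333.3 / 3590 = 8.7279 s.
Layer cycle: 8.7279 + 9.91 → 18.6379 s.
Build time = 989 × 18.6379 = 18432.8831 s = 5.12 hours.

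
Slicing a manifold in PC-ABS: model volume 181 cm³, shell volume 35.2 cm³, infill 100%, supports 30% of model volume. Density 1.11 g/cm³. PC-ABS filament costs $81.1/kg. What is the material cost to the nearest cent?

$21.18

Infill region = 181 − 35.2 = 145.8 cm³.
Infill deposited: 1.00 × 145.8 → 145.8 cm³.
Support: 0.30 × 181 → 54.3 cm³.
Total extruded = 35.2 + 145.8 + 54.3 = 235.3 cm³.
Mass: 235.3 × 1.11 → 261.183 g.
At $81.1/kg: 261.183/1000 × 81.1 = $21.18.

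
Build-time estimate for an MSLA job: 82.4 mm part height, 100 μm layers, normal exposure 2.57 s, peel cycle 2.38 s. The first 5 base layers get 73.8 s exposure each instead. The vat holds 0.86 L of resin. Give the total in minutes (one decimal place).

Layer count = ceil(82.4 / 0.1) = 824.
Base layers: 5 × (73.8 + 2.38) → 380.9 s.
Remaining layers = 819 × (2.57 + 2.38), so 4054.05 s.
Sum: 380.9 + 4054.05 = 4434.95 s → 73.9 minutes.

73.9 minutes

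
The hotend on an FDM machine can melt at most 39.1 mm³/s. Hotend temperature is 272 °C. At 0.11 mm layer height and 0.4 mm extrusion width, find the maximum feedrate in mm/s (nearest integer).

Extrusion cross-section = 0.11 × 0.4, so 0.044 mm².
v_max = Q/A = 39.1/0.044 = 888.64 mm/s → 889 mm/s.

889 mm/s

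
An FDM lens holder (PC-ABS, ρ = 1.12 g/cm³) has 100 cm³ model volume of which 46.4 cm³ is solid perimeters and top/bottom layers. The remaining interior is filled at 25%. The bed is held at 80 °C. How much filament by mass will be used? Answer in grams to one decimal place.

Volume inside the shell = 100 − 46.4, so 53.6 cm³.
Infill volume: 0.25 × 53.6 → 13.4 cm³.
Deposited volume: 46.4 + 13.4 → 59.8 cm³.
Mass = 59.8 × 1.12 = 66.976 g.

67.0 g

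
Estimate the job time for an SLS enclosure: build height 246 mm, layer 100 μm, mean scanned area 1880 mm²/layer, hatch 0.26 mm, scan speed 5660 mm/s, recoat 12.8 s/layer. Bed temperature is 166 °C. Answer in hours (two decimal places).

Number of layers: 246 / 0.1 → 2460 (rounded up).
Per-layer scan distance: 1880 / 0.26 → 7230.8 mm.
Per-layer scan time: 7230.8 / 5660 → 1.2775 s.
Per-layer time: 1.2775 + 12.8 → 14.0775 s.
Build time = 2460 × 14.0775 = 34630.65 s = 9.62 hours.

9.62 hours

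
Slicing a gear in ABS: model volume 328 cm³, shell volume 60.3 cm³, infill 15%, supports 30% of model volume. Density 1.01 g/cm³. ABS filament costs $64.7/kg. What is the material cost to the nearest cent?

Volume inside the shell = 328 − 60.3, so 267.7 cm³.
Infill volume = 0.15 × 267.7 = 40.155 cm³.
Support: 0.30 × 328 → 98.4 cm³.
Total printed volume = 60.3 + 40.155 + 98.4 = 198.855 cm³.
Mass = 198.855 × 1.01, so 200.84355 g.
At $64.7/kg: 200.84355/1000 × 64.7 = $12.99.

$12.99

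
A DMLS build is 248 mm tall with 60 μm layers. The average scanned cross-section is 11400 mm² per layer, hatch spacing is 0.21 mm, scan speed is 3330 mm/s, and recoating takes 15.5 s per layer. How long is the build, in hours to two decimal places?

Layer count = ceil(248 / 0.06) = 4134.
Hatch length per layer: 11400 / 0.21 → 54285.7 mm.
Scan time per layer = 54285.7 / 3330, so 16.302 s.
Layer cycle: 16.302 + 15.5 → 31.802 s.
4134 layers × 31.802 s/layer = 131469.468 s, i.e. 36.52 hours.

36.52 hours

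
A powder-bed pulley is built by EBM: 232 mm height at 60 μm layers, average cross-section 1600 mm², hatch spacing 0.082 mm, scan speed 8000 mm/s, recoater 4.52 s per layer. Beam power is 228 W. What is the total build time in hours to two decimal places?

Layers = ⌈232/0.06⌉ = 3867.
Per-layer scan distance = 1600 / 0.082, so 19512.2 mm.
Beam time per layer: 19512.2 / 8000 → 2.439 s.
Layer cycle = 2.439 + 4.52 = 6.959 s.
3867 layers × 6.959 s/layer = 26910.453 s, i.e. 7.48 hours.

7.48 hours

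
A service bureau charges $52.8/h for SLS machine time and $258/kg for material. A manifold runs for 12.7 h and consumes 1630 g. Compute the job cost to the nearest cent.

$1091.10

Time charge: 52.8 × 12.7 → $670.56.
Material charge = 258 × 1630/1000, so $420.54.
Job cost: 670.56 + 420.54 = $1091.10.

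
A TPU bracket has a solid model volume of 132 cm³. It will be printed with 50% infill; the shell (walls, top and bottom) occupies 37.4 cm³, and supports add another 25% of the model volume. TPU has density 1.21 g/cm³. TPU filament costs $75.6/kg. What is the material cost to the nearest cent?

Infill region = 132 − 37.4, so 94.6 cm³.
Deposited infill = 0.50 × 94.6 = 47.3 cm³.
Support = 0.25 × 132, so 33 cm³.
Total printed volume: 37.4 + 47.3 + 33 → 117.7 cm³.
Mass = 117.7 × 1.21 = 142.417 g.
Cost = 142.417 g / 1000 × $75.6/kg = $10.77.

$10.77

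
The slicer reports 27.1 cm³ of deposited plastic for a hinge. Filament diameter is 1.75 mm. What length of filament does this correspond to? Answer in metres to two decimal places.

11.27 m

A = π r² = π × 0.875² = 2.4053 mm².
L = 27100 mm³ / 2.4053 mm² = 11266.79 mm, i.e. 11.27 m.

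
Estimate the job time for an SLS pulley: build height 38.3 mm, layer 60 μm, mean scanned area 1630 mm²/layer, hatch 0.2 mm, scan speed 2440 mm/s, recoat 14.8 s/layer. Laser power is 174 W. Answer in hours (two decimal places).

Layers = ⌈38.3/0.06⌉ = 639.
Per-layer scan distance = 1630 / 0.2, so 8150 mm.
Per-layer scan time = 8150 / 2440 = 3.3402 s.
Per-layer time = 3.3402 + 14.8 = 18.1402 s.
639 layers × 18.1402 s/layer = 11591.5878 s, i.e. 3.22 hours.

3.22 hours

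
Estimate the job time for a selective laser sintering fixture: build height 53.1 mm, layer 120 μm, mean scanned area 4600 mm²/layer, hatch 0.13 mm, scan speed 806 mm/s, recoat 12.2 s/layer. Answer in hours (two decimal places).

Layer count = ceil(53.1 / 0.12) = 443.
Per-layer scan distance: 4600 / 0.13 → 35384.6 mm.
Scan time per layer: 35384.6 / 806 → 43.9015 s.
Layer cycle = 43.9015 + 12.2 = 56.1015 s.
Build time = 443 × 56.1015 = 24852.9645 s = 6.90 hours.

6.90 hours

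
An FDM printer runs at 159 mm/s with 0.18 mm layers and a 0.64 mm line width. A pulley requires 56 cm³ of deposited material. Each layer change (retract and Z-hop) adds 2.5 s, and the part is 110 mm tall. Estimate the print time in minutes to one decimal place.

76.5 minutes

Bead cross-section = 0.18 × 0.64, so 0.1152 mm².
Path length: 56000 mm³ / 0.1152 mm² → 486111.1 mm.
Time extruding: 486111.1 / 159 → 3057.3 s.
Number of layers: 110 / 0.18 → 612 (rounded up).
Z-hop total = 612 × 2.5, so 1530 s.
Altogether 3057.3 + 1530 = 4587.3 s, i.e. 76.5 minutes.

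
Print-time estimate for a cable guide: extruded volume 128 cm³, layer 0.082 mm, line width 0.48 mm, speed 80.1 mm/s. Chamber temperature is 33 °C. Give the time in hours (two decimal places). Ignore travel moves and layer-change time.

Line area = 0.082 × 0.48, so 0.03936 mm².
Path length: 128000 mm³ / 0.03936 mm² → 3252032.5 mm.
Extrusion time = 3252032.5 / 80.1 = 40599.7 s.
In the requested units: 40599.7 s = 11.28 hours.

11.28 hours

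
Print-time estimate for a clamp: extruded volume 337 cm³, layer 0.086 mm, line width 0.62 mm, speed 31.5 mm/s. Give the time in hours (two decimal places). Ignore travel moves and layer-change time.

Extrusion cross-section = 0.086 × 0.62, so 0.05332 mm².
Toolpath length = 337 cm³ / 0.05332 mm² = 337000 / 0.05332 = 6320330.1 mm.
Time extruding = 6320330.1 / 31.5, so 200645.4 s.
That's 200645.4 s → 55.73 hours.

55.73 hours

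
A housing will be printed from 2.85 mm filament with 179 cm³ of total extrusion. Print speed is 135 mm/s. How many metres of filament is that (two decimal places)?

28.06 m

A = π r² = π × 1.425² = 6.3794 mm².
L = 179000 mm³ / 6.3794 mm² = 28059.07 mm, i.e. 28.06 m.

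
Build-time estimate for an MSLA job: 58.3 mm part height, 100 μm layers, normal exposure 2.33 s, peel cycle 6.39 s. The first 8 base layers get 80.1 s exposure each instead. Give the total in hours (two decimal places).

Layer count = ceil(58.3 / 0.1) = 583.
Bottom layers = 8 × (80.1 + 6.39) = 691.92 s.
Remaining layers = 575 × (2.33 + 6.39) = 5014 s.
Sum: 691.92 + 5014 = 5705.92 s → 1.58 hours.

1.58 hours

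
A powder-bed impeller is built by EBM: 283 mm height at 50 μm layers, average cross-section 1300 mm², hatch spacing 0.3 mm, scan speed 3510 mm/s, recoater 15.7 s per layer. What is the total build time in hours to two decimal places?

26.62 hours

Layer count = ceil(283 / 0.05) = 5660.
Per-layer scan distance = 1300 / 0.3 = 4333.3 mm.
Beam time per layer = 4333.3 / 3510, so 1.2346 s.
Time per layer: 1.2346 + 15.7 → 16.9346 s.
Total: 5660 × 16.9346 s = 95849.836 s → 26.62 hours.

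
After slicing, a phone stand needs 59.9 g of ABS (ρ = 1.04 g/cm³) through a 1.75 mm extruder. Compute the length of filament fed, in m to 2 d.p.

Volume = 59.9 g / 1.04 g·cm⁻³ = 57.5962 cm³ = 57596.2 mm³.
Filament cross-section = π × (1.75/2)² = 2.4053 mm².
L = V/A = 57596.2/2.4053 = 23945.54 mm → 23.95 m.

23.95 m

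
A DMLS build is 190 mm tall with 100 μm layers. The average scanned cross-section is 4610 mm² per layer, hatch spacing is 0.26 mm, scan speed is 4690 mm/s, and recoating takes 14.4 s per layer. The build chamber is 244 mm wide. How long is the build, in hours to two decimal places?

Layers = ⌈190/0.1⌉ = 1900.
Scan path per layer = 4610 / 0.26 = 17730.8 mm.
Laser time per layer = 17730.8 / 4690, so 3.7806 s.
Time per layer: 3.7806 + 14.4 → 18.1806 s.
Total: 1900 × 18.1806 s = 34543.14 s → 9.60 hours.

9.60 hours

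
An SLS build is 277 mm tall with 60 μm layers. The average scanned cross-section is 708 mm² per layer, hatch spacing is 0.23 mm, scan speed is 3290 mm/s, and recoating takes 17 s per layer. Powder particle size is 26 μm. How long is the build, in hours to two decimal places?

Number of layers: 277 / 0.06 → 4617 (rounded up).
Scan path per layer = 708 / 0.23, so 3078.3 mm.
Scan time per layer = 3078.3 / 3290, so 0.9357 s.
Time per layer: 0.9357 + 17 → 17.9357 s.
Build time = 4617 × 17.9357 = 82809.1269 s = 23.00 hours.

23.00 hours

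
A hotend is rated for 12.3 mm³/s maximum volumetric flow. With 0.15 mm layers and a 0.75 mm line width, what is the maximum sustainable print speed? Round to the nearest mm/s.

A: 0.15 × 0.75 → 0.1125 mm².
Max speed = 12.3 / 0.1125 = 109.33 ≈ 109 mm/s.

109 mm/s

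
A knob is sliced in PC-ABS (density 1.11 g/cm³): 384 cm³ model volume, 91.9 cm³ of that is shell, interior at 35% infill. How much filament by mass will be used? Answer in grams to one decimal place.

215.5 g

Volume inside the shell = 384 − 91.9 = 292.1 cm³.
Infill volume: 0.35 × 292.1 → 102.235 cm³.
Deposited volume = 91.9 + 102.235, so 194.135 cm³.
Mass = 194.135 × 1.11 = 215.48985 g.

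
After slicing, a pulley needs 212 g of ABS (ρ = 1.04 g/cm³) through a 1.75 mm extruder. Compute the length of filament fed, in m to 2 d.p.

84.75 m

Extruded volume: 212/1.04 = 203.8462 cm³ (203846.2 mm³).
Cross-section of 1.75 mm filament: π·(1.75/2)² = 2.4053 mm².
Length = 203846.2 / 2.4053 = 84748.76 mm = 84.75 m.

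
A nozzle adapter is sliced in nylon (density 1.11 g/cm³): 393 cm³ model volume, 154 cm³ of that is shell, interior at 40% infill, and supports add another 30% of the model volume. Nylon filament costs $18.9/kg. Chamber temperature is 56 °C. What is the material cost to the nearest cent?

Interior volume = 393 − 154 = 239 cm³.
Deposited infill = 0.40 × 239 = 95.6 cm³.
Support = 0.30 × 393, so 117.9 cm³.
Deposited volume = 154 + 95.6 + 117.9 = 367.5 cm³.
Mass = 367.5 × 1.11, so 407.925 g.
Cost = 407.925 g / 1000 × $18.9/kg = $7.71.

$7.71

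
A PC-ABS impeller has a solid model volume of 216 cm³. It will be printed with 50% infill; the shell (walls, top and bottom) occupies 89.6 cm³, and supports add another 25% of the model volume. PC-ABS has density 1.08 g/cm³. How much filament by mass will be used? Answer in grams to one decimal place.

Volume inside the shell = 216 − 89.6, so 126.4 cm³.
Infill deposited = 0.50 × 126.4, so 63.2 cm³.
Support: 0.25 × 216 → 54 cm³.
Deposited volume = 89.6 + 63.2 + 54, so 206.8 cm³.
Mass: 206.8 × 1.08 → 223.344 g.

223.3 g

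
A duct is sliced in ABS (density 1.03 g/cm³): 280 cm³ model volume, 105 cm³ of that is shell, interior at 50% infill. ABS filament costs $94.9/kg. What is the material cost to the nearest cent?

$18.82

Infill region = 280 − 105, so 175 cm³.
Infill volume = 0.50 × 175, so 87.5 cm³.
Deposited volume = 105 + 87.5, so 192.5 cm³.
Mass = 192.5 × 1.03 = 198.275 g.
Cost = 198.275 g / 1000 × $94.9/kg = $18.82.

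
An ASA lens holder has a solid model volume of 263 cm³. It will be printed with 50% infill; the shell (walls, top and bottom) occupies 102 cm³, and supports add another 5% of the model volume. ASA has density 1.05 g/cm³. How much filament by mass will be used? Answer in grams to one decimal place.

205.4 g

Interior volume = 263 − 102 = 161 cm³.
Deposited infill = 0.50 × 161, so 80.5 cm³.
Support = 0.05 × 263, so 13.15 cm³.
Deposited volume: 102 + 80.5 + 13.15 → 195.65 cm³.
Mass: 195.65 × 1.05 → 205.4325 g.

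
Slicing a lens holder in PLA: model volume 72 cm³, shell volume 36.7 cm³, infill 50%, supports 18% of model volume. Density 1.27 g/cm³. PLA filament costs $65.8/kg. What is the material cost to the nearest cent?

Infill region = 72 − 36.7 = 35.3 cm³.
Infill deposited = 0.50 × 35.3 = 17.65 cm³.
Support: 0.18 × 72 → 12.96 cm³.
Total extruded: 36.7 + 17.65 + 12.96 → 67.31 cm³.
Mass = 67.31 × 1.27, so 85.4837 g.
At $65.8/kg: 85.4837/1000 × 65.8 = $5.62.

$5.62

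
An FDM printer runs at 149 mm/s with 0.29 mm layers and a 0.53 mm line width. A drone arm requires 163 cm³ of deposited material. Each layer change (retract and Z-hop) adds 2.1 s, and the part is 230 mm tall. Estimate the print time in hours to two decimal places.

2.44 hours

Line area = 0.29 × 0.53 = 0.1537 mm².
Total extruded path = 163000/0.1537 = 1060507.5 mm.
Extrusion time = 1060507.5 / 149 = 7117.5 s.
Layer count = ceil(230 / 0.29) = 794.
Layer-change overhead: 794 × 2.1 → 1667.4 s.
Altogether 7117.5 + 1667.4 = 8784.9 s, i.e. 2.44 hours.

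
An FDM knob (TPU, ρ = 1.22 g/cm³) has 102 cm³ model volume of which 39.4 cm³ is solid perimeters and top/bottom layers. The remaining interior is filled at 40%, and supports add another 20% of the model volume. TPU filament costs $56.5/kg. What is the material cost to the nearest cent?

$5.85

Infill region = 102 − 39.4 = 62.6 cm³.
Infill deposited = 0.40 × 62.6 = 25.04 cm³.
Support = 0.20 × 102, so 20.4 cm³.
Total extruded = 39.4 + 25.04 + 20.4, so 84.84 cm³.
Mass: 84.84 × 1.22 → 103.5048 g.
Cost = 103.5048 g / 1000 × $56.5/kg = $5.85.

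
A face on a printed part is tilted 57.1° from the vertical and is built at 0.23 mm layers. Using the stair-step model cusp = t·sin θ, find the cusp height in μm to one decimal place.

h_c = t·sin θ = 0.23 × 0.8396 = 0.193108 mm (193.1 μm).

193.1 μm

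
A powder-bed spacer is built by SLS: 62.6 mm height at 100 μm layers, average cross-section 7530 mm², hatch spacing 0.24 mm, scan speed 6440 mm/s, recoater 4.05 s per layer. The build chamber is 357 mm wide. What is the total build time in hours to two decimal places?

Layer count = ceil(62.6 / 0.1) = 626.
Scan path per layer = 7530 / 0.24 = 31375 mm.
Scan time per layer = 31375 / 6440 = 4.8719 s.
Time per layer: 4.8719 + 4.05 → 8.9219 s.
626 layers × 8.9219 s/layer = 5585.1094 s, i.e. 1.55 hours.

1.55 hours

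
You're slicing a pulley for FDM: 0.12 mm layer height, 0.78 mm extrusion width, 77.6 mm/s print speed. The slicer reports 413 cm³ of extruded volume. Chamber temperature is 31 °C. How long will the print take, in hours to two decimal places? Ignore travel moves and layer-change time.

15.79 hours

Bead cross-section = 0.12 × 0.78, so 0.0936 mm².
Path length: 413000 mm³ / 0.0936 mm² → 4412393.2 mm.
Extrusion time: 4412393.2 / 77.6 → 56860.7 s.
Converting: 56860.7 s = 15.79 hours.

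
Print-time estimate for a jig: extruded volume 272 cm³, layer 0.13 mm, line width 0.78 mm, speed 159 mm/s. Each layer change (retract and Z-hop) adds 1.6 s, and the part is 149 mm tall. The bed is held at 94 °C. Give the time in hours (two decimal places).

Line area = 0.13 × 0.78 = 0.1014 mm².
Path length: 272000 mm³ / 0.1014 mm² → 2682445.8 mm.
Time extruding: 2682445.8 / 159 → 16870.7 s.
Layers = ⌈149/0.13⌉ = 1147.
Z-hop total: 1147 × 1.6 → 1835.2 s.
Altogether 16870.7 + 1835.2 = 18705.9 s, i.e. 5.20 hours.

5.20 hours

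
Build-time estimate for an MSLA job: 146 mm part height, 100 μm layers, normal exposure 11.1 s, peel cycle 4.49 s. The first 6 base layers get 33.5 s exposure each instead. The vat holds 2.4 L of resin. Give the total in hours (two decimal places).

6.36 hours

Layer count = ceil(146 / 0.1) = 1460.
Burn-in layers = 6 × (33.5 + 4.49), so 227.94 s.
Regular layers: 1454 × (11.1 + 4.49) → 22667.86 s.
Total = 227.94 + 22667.86 = 22895.8 s = 6.36 hours.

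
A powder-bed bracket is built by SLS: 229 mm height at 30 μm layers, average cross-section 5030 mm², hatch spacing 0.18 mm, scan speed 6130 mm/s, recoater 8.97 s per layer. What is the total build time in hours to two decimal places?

28.69 hours

Number of layers: 229 / 0.03 → 7634 (rounded up).
Per-layer scan distance: 5030 / 0.18 → 27944.4 mm.
Per-layer scan time = 27944.4 / 6130, so 4.5586 s.
Layer cycle = 4.5586 + 8.97, so 13.5286 s.
7634 layers × 13.5286 s/layer = 103277.3324 s, i.e. 28.69 hours.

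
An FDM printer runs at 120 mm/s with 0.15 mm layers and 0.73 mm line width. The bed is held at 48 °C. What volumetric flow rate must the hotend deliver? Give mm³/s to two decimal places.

A: 0.15 × 0.73 → 0.1095 mm².
Q = v·A = 120 × 0.1095 = 13.14 mm³/s.

13.14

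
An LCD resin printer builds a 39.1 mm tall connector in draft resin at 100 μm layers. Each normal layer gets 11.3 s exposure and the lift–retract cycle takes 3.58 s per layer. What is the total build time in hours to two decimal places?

Layers = ⌈39.1/0.1⌉ = 391.
Cycle time = 11.3 + 3.58 = 14.88 s.
Build time: 391 × 14.88 s = 5818.08 s, i.e. 1.62 hours.

1.62 hours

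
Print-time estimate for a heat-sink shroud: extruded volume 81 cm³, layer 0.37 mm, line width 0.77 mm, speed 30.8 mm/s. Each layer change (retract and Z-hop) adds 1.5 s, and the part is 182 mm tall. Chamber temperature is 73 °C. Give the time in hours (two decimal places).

2.77 hours

Line area: 0.37 × 0.77 → 0.2849 mm².
Toolpath length = 81 cm³ / 0.2849 mm² = 81000 / 0.2849 = 284310.3 mm.
Time extruding: 284310.3 / 30.8 → 9230.9 s.
Layer count = ceil(182 / 0.37) = 492.
Z-hop total = 492 × 1.5, so 738 s.
Altogether 9230.9 + 738 = 9968.9 s, i.e. 2.77 hours.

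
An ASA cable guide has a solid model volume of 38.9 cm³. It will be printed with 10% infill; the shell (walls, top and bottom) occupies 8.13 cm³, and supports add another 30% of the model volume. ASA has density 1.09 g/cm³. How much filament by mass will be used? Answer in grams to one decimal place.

Interior volume: 38.9 − 8.13 → 30.77 cm³.
Infill volume: 0.10 × 30.77 → 3.077 cm³.
Support = 0.30 × 38.9, so 11.67 cm³.
Deposited volume = 8.13 + 3.077 + 11.67 = 22.877 cm³.
Mass = 22.877 × 1.09 = 24.93593 g.

24.9 g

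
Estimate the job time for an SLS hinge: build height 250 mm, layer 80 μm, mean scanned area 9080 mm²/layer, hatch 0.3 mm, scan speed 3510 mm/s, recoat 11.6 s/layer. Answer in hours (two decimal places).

17.55 hours

Layers = ⌈250/0.08⌉ = 3125.
Hatch length per layer = 9080 / 0.3, so 30266.7 mm.
Scan time per layer = 30266.7 / 3510 = 8.623 s.
Per-layer time = 8.623 + 11.6, so 20.223 s.
Build time = 3125 × 20.223 = 63196.875 s = 17.55 hours.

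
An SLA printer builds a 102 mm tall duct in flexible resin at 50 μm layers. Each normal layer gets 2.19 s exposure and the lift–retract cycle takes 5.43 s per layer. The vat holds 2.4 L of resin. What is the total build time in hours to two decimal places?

4.32 hours

Layer count = ceil(102 / 0.05) = 2040.
Cycle time = 2.19 + 5.43, so 7.62 s.
Build time: 2040 × 7.62 s = 15544.8 s, i.e. 4.32 hours.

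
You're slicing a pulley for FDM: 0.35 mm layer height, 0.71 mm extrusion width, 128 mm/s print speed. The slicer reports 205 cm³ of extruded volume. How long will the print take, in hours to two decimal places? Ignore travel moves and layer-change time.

1.79 hours

Extrusion cross-section: 0.35 × 0.71 → 0.2485 mm².
Path length: 205000 mm³ / 0.2485 mm² → 824949.7 mm.
Print-move time = 824949.7 / 128, so 6444.9 s.
That's 6444.9 s → 1.79 hours.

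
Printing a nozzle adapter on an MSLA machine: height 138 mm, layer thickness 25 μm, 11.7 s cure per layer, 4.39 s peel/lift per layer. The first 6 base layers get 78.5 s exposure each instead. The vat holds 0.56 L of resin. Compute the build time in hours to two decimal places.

24.78 hours

Number of layers: 138 / 0.025 → 5520 (rounded up).
Bottom layers = 6 × (78.5 + 4.39) = 497.34 s.
Normal layers = 5514 × (11.7 + 4.39), so 88720.26 s.
Total = 497.34 + 88720.26 = 89217.6 s = 24.78 hours.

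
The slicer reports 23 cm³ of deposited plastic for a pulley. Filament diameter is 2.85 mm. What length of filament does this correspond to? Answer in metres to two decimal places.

Filament cross-section = π × (2.85/2)² = 6.3794 mm².
L = 23000 mm³ / 6.3794 mm² = 3605.35 mm, i.e. 3.61 m.

3.61 m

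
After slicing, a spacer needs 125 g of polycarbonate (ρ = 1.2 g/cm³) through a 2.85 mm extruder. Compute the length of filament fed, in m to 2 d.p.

16.33 m

Volume = 125 g / 1.2 g·cm⁻³ = 104.1667 cm³ = 104166.7 mm³.
A = π r² = π × 1.425² = 6.3794 mm².
L = V/A = 104166.7/6.3794 = 16328.6 mm → 16.33 m.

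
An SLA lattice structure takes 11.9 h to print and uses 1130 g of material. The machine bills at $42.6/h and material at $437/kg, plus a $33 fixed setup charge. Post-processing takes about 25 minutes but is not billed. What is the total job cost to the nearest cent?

Time charge = 42.6 × 11.9, so $506.94.
Material charge = 437 × 1130/1000, so $493.81.
Adding setup: 506.94 + 493.81 + 33 → $1033.75.

$1033.75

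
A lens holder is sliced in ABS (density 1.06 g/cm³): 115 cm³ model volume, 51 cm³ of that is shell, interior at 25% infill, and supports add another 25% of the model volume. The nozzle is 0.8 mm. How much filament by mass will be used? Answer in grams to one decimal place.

101.5 g

Infill region: 115 − 51 → 64 cm³.
Infill volume: 0.25 × 64 → 16 cm³.
Support: 0.25 × 115 → 28.75 cm³.
Total printed volume = 51 + 16 + 28.75 = 95.75 cm³.
Mass: 95.75 × 1.06 → 101.495 g.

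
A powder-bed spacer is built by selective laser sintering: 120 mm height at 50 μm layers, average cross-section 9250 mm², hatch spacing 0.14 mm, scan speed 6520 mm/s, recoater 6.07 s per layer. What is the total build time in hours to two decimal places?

Layers = ⌈120/0.05⌉ = 2400.
Hatch length per layer = 9250 / 0.14 = 66071.4 mm.
Per-layer scan time: 66071.4 / 6520 → 10.1337 s.
Layer cycle = 10.1337 + 6.07, so 16.2037 s.
2400 layers × 16.2037 s/layer = 38888.88 s, i.e. 10.80 hours.

10.80 hours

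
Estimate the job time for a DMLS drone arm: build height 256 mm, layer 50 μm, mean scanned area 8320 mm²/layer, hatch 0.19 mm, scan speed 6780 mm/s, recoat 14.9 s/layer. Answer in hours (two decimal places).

30.38 hours

Layer count = ceil(256 / 0.05) = 5120.
Per-layer scan distance = 8320 / 0.19, so 43789.5 mm.
Per-layer scan time = 43789.5 / 6780, so 6.4586 s.
Per-layer time: 6.4586 + 14.9 → 21.3586 s.
Build time = 5120 × 21.3586 = 109356.032 s = 30.38 hours.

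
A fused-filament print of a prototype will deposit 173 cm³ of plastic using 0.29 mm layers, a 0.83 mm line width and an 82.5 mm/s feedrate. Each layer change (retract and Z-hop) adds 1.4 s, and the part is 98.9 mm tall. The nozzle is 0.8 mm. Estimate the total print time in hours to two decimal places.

Extrusion cross-section: 0.29 × 0.83 → 0.2407 mm².
Path length: 173000 mm³ / 0.2407 mm² → 718737 mm.
Time extruding = 718737 / 82.5 = 8712 s.
Layers = ⌈98.9/0.29⌉ = 342.
Non-print overhead = 342 × 1.4 = 478.8 s.
Total = 8712 + 478.8 = 9190.8 s = 2.55 hours.

2.55 hours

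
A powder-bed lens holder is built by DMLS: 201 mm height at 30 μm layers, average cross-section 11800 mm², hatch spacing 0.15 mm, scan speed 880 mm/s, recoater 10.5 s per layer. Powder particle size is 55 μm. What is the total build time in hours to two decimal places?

Number of layers: 201 / 0.03 → 6700 (rounded up).
Per-layer scan distance = 11800 / 0.15 = 78666.7 mm.
Scan time per layer: 78666.7 / 880 → 89.394 s.
Layer cycle = 89.394 + 10.5, so 99.894 s.
Total: 6700 × 99.894 s = 669289.8 s → 185.91 hours.

185.91 hours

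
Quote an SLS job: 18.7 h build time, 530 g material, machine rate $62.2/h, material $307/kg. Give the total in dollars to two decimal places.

$1325.85

Time charge = 62.2 × 18.7 = $1163.14.
Material cost: 307 × 530/1000 → $162.71.
Total = 1163.14 + 162.71 = $1325.85.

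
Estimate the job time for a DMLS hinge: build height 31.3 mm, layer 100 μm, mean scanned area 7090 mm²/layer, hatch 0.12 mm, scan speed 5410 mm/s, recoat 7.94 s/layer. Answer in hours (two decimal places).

Number of layers: 31.3 / 0.1 → 313 (rounded up).
Per-layer scan distance: 7090 / 0.12 → 59083.3 mm.
Laser time per layer = 59083.3 / 5410, so 10.9211 s.
Layer cycle: 10.9211 + 7.94 → 18.8611 s.
313 layers × 18.8611 s/layer = 5903.5243 s, i.e. 1.64 hours.

1.64 hours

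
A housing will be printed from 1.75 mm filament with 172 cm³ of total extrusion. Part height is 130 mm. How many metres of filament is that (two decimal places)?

Cross-section of 1.75 mm filament: π·(1.75/2)² = 2.4053 mm².
Length = 172 cm³ / 2.4053 mm² = 172000 / 2.4053 = 71508.75 mm = 71.51 m.

71.51 m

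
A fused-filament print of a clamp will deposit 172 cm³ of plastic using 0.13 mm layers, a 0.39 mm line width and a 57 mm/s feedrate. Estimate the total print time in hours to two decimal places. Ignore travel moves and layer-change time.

Extrusion cross-section: 0.13 × 0.39 → 0.0507 mm².
Path length: 172000 mm³ / 0.0507 mm² → 3392504.9 mm.
Print-move time: 3392504.9 / 57 → 59517.6 s.
Converting: 59517.6 s = 16.53 hours.

16.53 hours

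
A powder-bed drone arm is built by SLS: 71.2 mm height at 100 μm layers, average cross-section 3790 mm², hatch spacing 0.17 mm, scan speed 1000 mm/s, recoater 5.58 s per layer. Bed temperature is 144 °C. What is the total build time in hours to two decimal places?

5.51 hours

Layers = ⌈71.2/0.1⌉ = 712.
Per-layer scan distance: 3790 / 0.17 → 22294.1 mm.
Scan time per layer = 22294.1 / 1000 = 22.2941 s.
Time per layer: 22.2941 + 5.58 → 27.8741 s.
712 layers × 27.8741 s/layer = 19846.3592 s, i.e. 5.51 hours.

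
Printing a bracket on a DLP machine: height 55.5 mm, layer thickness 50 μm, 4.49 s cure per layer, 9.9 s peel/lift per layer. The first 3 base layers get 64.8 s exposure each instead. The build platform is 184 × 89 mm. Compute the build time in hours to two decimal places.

Layers = ⌈55.5/0.05⌉ = 1110.
Bottom layers = 3 × (64.8 + 9.9), so 224.1 s.
Normal layers: 1107 × (4.49 + 9.9) → 15929.73 s.
Sum: 224.1 + 15929.73 = 16153.83 s → 4.49 hours.

4.49 hours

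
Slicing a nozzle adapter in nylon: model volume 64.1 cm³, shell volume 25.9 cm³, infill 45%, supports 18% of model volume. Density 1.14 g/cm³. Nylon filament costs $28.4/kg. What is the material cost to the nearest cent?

Infill region = 64.1 − 25.9, so 38.2 cm³.
Infill volume = 0.45 × 38.2 = 17.19 cm³.
Support: 0.18 × 64.1 → 11.538 cm³.
Total extruded = 25.9 + 17.19 + 11.538 = 54.628 cm³.
Mass = 54.628 × 1.14 = 62.27592 g.
At $28.4/kg: 62.27592/1000 × 28.4 = $1.77.

$1.77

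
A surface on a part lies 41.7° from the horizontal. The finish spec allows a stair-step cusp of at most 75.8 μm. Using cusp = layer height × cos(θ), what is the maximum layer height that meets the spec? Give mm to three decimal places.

t = h_c / cos θ = 0.0758 / 0.7466 = 0.102 mm.

0.102 mm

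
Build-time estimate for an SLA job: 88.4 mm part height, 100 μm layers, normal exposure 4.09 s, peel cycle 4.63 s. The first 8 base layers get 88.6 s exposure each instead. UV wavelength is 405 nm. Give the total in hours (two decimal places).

Number of layers: 88.4 / 0.1 → 884 (rounded up).
Bottom layers = 8 × (88.6 + 4.63), so 745.84 s.
Remaining layers = 876 × (4.09 + 4.63) = 7638.72 s.
Total = 745.84 + 7638.72 = 8384.56 s = 2.33 hours.

2.33 hours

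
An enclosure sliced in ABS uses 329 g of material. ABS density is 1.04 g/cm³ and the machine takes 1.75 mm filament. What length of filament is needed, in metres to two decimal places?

Volume = 329 g / 1.04 g·cm⁻³ = 316.3462 cm³ = 316346.2 mm³.
A = π r² = π × 0.875² = 2.4053 mm².
Length = 316346.2 / 2.4053 = 131520.48 mm = 131.52 m.

131.52 m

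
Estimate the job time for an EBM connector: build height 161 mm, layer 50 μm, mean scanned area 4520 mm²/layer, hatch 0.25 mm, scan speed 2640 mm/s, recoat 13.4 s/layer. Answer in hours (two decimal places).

Layer count = ceil(161 / 0.05) = 3220.
Scan path per layer = 4520 / 0.25, so 18080 mm.
Per-layer scan time = 18080 / 2640 = 6.8485 s.
Per-layer time = 6.8485 + 13.4 = 20.2485 s.
3220 layers × 20.2485 s/layer = 65200.17 s, i.e. 18.11 hours.

18.11 hours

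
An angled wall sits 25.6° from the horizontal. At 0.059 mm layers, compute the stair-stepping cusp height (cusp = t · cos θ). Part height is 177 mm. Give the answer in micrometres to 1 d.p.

53.2 μm

cos(25.6°) = 0.9018, so cusp = 0.059 × 0.9018 = 0.053206 mm → 53.2 μm.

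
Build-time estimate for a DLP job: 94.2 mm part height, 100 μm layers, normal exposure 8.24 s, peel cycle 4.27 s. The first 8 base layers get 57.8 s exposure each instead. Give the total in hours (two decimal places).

3.38 hours

Layers = ⌈94.2/0.1⌉ = 942.
Burn-in layers: 8 × (57.8 + 4.27) → 496.56 s.
Normal layers = 934 × (8.24 + 4.27), so 11684.34 s.
Total = 496.56 + 11684.34 = 12180.9 s = 3.38 hours.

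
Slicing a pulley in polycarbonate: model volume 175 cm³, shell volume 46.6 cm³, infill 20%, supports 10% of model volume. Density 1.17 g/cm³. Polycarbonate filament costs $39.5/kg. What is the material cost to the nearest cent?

$4.15

Interior volume = 175 − 46.6, so 128.4 cm³.
Infill deposited = 0.20 × 128.4, so 25.68 cm³.
Support = 0.10 × 175 = 17.5 cm³.
Total extruded: 46.6 + 25.68 + 17.5 → 89.78 cm³.
Mass = 89.78 × 1.17 = 105.0426 g.
Cost = 105.0426 g / 1000 × $39.5/kg = $4.15.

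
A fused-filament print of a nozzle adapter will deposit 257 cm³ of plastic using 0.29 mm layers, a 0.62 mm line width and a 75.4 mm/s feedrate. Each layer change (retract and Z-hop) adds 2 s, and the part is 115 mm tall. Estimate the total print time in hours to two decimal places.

5.49 hours

Extrusion cross-section = 0.29 × 0.62 = 0.1798 mm².
Toolpath length = 257 cm³ / 0.1798 mm² = 257000 / 0.1798 = 1429366 mm.
Time extruding = 1429366 / 75.4, so 18957.1 s.
Layer count = ceil(115 / 0.29) = 397.
Z-hop total = 397 × 2, so 794 s.
Altogether 18957.1 + 794 = 19751.1 s, i.e. 5.49 hours.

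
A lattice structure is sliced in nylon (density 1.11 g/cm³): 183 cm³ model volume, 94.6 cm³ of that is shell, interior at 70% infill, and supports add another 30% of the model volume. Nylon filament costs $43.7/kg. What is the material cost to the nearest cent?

Volume inside the shell = 183 − 94.6, so 88.4 cm³.
Infill volume = 0.70 × 88.4 = 61.88 cm³.
Support = 0.30 × 183, so 54.9 cm³.
Deposited volume = 94.6 + 61.88 + 54.9, so 211.38 cm³.
Mass = 211.38 × 1.11, so 234.6318 g.
Cost = 234.6318 g / 1000 × $43.7/kg = $10.25.

$10.25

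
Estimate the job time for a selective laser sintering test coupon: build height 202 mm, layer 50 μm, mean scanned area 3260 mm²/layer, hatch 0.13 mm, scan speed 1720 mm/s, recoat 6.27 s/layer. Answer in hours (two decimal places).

23.40 hours

Number of layers: 202 / 0.05 → 4040 (rounded up).
Scan path per layer: 3260 / 0.13 → 25076.9 mm.
Scan time per layer = 25076.9 / 1720, so 14.5796 s.
Per-layer time = 14.5796 + 6.27, so 20.8496 s.
4040 layers × 20.8496 s/layer = 84232.384 s, i.e. 23.40 hours.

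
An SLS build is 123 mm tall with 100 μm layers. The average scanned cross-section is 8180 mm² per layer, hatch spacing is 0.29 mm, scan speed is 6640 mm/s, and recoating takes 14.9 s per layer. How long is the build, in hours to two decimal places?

Number of layers: 123 / 0.1 → 1230 (rounded up).
Scan path per layer = 8180 / 0.29 = 28206.9 mm.
Scan time per layer = 28206.9 / 6640 = 4.248 s.
Time per layer = 4.248 + 14.9 = 19.148 s.
Total: 1230 × 19.148 s = 23552.04 s → 6.54 hours.

6.54 hours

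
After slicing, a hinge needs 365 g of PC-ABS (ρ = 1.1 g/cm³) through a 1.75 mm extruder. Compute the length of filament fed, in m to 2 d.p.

Volume = 365 g / 1.1 g·cm⁻³ = 331.8182 cm³ = 331818.2 mm³.
A = π r² = π × 0.875² = 2.4053 mm².
Length = 331818.2 / 2.4053 = 137952.94 mm = 137.95 m.

137.95 m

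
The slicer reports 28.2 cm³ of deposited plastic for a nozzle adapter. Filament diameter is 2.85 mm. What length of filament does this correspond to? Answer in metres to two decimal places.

A = π r² = π × 1.425² = 6.3794 mm².
Length = 28.2 cm³ / 6.3794 mm² = 28200 / 6.3794 = 4420.48 mm = 4.42 m.

4.42 m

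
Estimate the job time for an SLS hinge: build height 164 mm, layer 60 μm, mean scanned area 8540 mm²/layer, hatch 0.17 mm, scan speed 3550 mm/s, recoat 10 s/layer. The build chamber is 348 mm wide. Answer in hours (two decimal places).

Layer count = ceil(164 / 0.06) = 2734.
Scan path per layer = 8540 / 0.17 = 50235.3 mm.
Per-layer scan time = 50235.3 / 3550 = 14.1508 s.
Per-layer time = 14.1508 + 10, so 24.1508 s.
Total: 2734 × 24.1508 s = 66028.2872 s → 18.34 hours.

18.34 hours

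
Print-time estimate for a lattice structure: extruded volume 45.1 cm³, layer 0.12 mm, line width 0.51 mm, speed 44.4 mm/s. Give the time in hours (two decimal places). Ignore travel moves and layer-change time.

Extrusion cross-section = 0.12 × 0.51 = 0.0612 mm².
Total extruded path = 45100/0.0612 = 736928.1 mm.
Print-move time = 736928.1 / 44.4 = 16597.5 s.
16597.5 s = 4.61 hours.

4.61 hours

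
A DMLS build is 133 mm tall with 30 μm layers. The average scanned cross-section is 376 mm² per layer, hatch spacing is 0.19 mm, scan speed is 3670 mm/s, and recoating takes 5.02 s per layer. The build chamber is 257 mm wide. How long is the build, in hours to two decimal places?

6.85 hours

Layer count = ceil(133 / 0.03) = 4434.
Hatch length per layer: 376 / 0.19 → 1978.9 mm.
Scan time per layer = 1978.9 / 3670, so 0.5392 s.
Time per layer = 0.5392 + 5.02, so 5.5592 s.
4434 layers × 5.5592 s/layer = 24649.4928 s, i.e. 6.85 hours.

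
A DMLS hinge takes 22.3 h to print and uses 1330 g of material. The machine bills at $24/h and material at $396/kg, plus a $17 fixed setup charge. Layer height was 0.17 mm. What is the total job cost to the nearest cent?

$1078.88

Machine cost = 24 × 22.3, so $535.20.
Material charge = 396 × 1330/1000 = $526.68.
Total = 535.20 + 526.68 + 17 = $1078.88.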